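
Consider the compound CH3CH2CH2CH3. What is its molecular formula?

Element totals:
  C: 4
  H: 10

C4H10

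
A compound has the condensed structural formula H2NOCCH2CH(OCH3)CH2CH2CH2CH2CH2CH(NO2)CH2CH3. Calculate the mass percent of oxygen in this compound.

Element totals:
  C: 12
  H: 24
  N: 2
  O: 4
Molecular formula: C12H24N2O4.
Molar mass = 260.334 g/mol.
Mass from O: 4 × 15.999 = 63.996 g/mol.
%O = 63.996 / 260.334 × 100 = 24.58%.

24.58%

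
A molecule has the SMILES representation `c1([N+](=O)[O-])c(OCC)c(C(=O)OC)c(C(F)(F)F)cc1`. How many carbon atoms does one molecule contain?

Atom tally by fragment:
  benzene ring core → C:6 H:6
  (− 4 ring H displaced by substituents)
  + NO2 → N:1 O:2
  + OC2H5 → C:2 H:5 O:1
  + COOCH3 → C:2 H:3 O:2
  + CF3 → C:1 F:3
Element totals:
  C: 11
  H: 10
  F: 3
  N: 1
  O: 5

11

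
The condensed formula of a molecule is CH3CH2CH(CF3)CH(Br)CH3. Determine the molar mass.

Atom tally by fragment:
  CH3 → C:1 H:3
  CH2 → C:1 H:2
  CH(CF3) → C:2 H:1 F:3
  CH(Br) → C:1 H:1 Br:1
  CH3 → C:1 H:3
Element totals:
  C: 6
  H: 10
  Br: 1
  F: 3
Molecular formula: C6H10BrF3.
  M = 6(12.011) + 10(1.008) + 79.904 + 3(18.998)
    = 72.066 + 10.080 + 79.904 + 56.994 = 219.044

219.04 g/mol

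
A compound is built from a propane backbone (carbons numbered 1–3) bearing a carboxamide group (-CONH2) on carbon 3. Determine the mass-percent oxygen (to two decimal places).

18.36%

Atom tally by fragment:
  CH3 → C:1 H:3
  CH2 → C:1 H:2
  CH2CONH2 → C:2 H:4 O:1 N:1
Element totals:
  C: 4
  H: 9
  N: 1
  O: 1
Molecular formula: C4H9NO.
Molar mass = 87.122 g/mol.
Mass from O: 1 × 15.999 = 15.999 g/mol.
%O = 15.999 / 87.122 × 100 = 18.36%.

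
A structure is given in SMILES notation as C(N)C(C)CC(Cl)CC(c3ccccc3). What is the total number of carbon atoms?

13

Atom tally by fragment:
  H2NCH2 → C:1 H:4 N:1
  CH(CH3) → C:2 H:4
  CH2 → C:1 H:2
  CH(Cl) → C:1 H:1 Cl:1
  CH2 → C:1 H:2
  CH2C6H5 → C:7 H:7
Element totals:
  C: 13
  H: 20
  Cl: 1
  N: 1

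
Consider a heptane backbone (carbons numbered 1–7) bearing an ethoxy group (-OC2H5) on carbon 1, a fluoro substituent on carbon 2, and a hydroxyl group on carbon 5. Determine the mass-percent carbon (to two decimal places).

60.65%

Atom tally by fragment:
  C2H5OCH2 → C:3 H:7 O:1
  CH(F) → C:1 H:1 F:1
  CH2 → C:1 H:2
  CH2 → C:1 H:2
  CH(OH) → C:1 H:2 O:1
  CH2 → C:1 H:2
  CH3 → C:1 H:3
Element totals:
  C: 9
  H: 19
  F: 1
  O: 2
Molecular formula: C9H19FO2.
Molar mass = 178.247 g/mol.
Mass from C: 9 × 12.011 = 108.099 g/mol.
%C = 108.099 / 178.247 × 100 = 60.65%.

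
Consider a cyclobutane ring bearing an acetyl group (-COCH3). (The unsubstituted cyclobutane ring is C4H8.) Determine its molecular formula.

C6H10O

Atom tally by fragment:
  cyclobutane ring core → C:4 H:8
  (− 1 ring H displaced by substituents)
  + COCH3 → C:2 H:3 O:1
Element totals:
  C: 6
  H: 10
  O: 1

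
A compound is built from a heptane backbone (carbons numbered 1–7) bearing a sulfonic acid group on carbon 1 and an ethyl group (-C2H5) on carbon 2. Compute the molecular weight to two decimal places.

Atom tally by fragment:
  HO3SCH2 → C:1 H:3 S:1 O:3
  CH(C2H5) → C:3 H:6
  CH2 → C:1 H:2
  CH2 → C:1 H:2
  CH2 → C:1 H:2
  CH2 → C:1 H:2
  CH3 → C:1 H:3
Element totals:
  C: 9
  H: 20
  O: 3
  S: 1
Molecular formula: C9H20O3S.
  M = 9(12.011) + 20(1.008) + 3(15.999) + 32.06
    = 108.099 + 20.160 + 47.997 + 32.060 = 208.316

208.32 g/mol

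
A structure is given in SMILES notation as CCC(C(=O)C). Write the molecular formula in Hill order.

C5H10O

Atom tally by fragment:
  CH3 → C:1 H:3
  CH2 → C:1 H:2
  CH2COCH3 → C:3 H:5 O:1
Element totals:
  C: 5
  H: 10
  O: 1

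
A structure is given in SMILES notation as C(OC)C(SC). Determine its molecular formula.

Atom tally by fragment:
  CH3OCH2 → C:2 H:5 O:1
  CH2SCH3 → C:2 H:5 S:1
Element totals:
  C: 4
  H: 10
  O: 1
  S: 1

C4H10OS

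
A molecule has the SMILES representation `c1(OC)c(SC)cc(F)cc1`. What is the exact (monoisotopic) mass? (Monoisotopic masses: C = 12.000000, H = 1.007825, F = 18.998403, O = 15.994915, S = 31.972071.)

172.0358

Atom tally by fragment:
  benzene ring core → C:6 H:6
  (− 3 ring H displaced by substituents)
  + OCH3 → C:1 H:3 O:1
  + SCH3 → C:1 H:3 S:1
  + F → F:1
Element totals:
  C: 8
  H: 9
  F: 1
  O: 1
  S: 1
Molecular formula: C8H9FOS.
  M = 8(12.0) + 9(1.007825) + 18.998403 + 15.994915 + 31.972071
    = 96.000000 + 9.070425 + 18.998403 + 15.994915 + 31.972071 = 172.035814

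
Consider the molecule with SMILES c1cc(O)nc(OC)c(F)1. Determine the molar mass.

Atom tally by fragment:
  pyridine ring core → C:5 H:5 N:1
  (− 3 ring H displaced by substituents)
  + OH → O:1 H:1
  + OCH3 → C:1 H:3 O:1
  + F → F:1
Element totals:
  C: 6
  H: 6
  F: 1
  N: 1
  O: 2
Molecular formula: C6H6FNO2.
  M = 6(12.011) + 6(1.008) + 18.998 + 14.007 + 2(15.999)
    = 72.066 + 6.048 + 18.998 + 14.007 + 31.998 = 143.117

143.12 g/mol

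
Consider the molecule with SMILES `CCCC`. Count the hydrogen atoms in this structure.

Atom tally by fragment:
  CH3 → C:1 H:3
  CH2 → C:1 H:2
  CH2 → C:1 H:2
  CH3 → C:1 H:3
Element totals:
  C: 4
  H: 10

10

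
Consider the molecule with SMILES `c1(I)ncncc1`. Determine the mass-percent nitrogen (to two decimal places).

13.60%

Atom tally by fragment:
  pyrimidine ring core → C:4 H:4 N:2
  (− 1 ring H displaced by substituents)
  + I → I:1
Element totals:
  C: 4
  H: 3
  I: 1
  N: 2
Molecular formula: C4H3IN2.
Molar mass = 205.986 g/mol.
Mass from N: 2 × 14.007 = 28.014 g/mol.
%N = 28.014 / 205.986 × 100 = 13.60%.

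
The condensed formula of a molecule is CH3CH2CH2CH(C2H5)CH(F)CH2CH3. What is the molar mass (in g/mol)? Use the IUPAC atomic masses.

146.25 g/mol

Atom tally by fragment:
  CH3 → C:1 H:3
  CH2 → C:1 H:2
  CH2 → C:1 H:2
  CH(C2H5) → C:3 H:6
  CH(F) → C:1 H:1 F:1
  CH2 → C:1 H:2
  CH3 → C:1 H:3
Element totals:
  C: 9
  H: 19
  F: 1
Molecular formula: C9H19F.
  M = 9(12.011) + 19(1.008) + 18.998
    = 108.099 + 19.152 + 18.998 = 146.249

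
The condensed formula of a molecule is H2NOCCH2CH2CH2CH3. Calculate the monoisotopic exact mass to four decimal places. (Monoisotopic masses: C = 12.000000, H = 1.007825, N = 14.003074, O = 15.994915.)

Atom tally by fragment:
  H2NOCCH2 → C:2 H:4 O:1 N:1
  CH2 → C:1 H:2
  CH2 → C:1 H:2
  CH3 → C:1 H:3
Element totals:
  C: 5
  H: 11
  N: 1
  O: 1
Molecular formula: C5H11NO.
  M = 5(12.0) + 11(1.007825) + 14.003074 + 15.994915
    = 60.000000 + 11.086075 + 14.003074 + 15.994915 = 101.084064

101.0841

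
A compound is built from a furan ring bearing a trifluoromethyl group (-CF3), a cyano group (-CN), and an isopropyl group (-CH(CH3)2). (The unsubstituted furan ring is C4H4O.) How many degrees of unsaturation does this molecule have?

5

Atom tally by fragment:
  furan ring core → C:4 H:4 O:1
  (− 3 ring H displaced by substituents)
  + CF3 → C:1 F:3
  + CN → C:1 N:1
  + CH(CH3)2 → C:3 H:7
Element totals:
  C: 9
  H: 8
  F: 3
  N: 1
  O: 1
Molecular formula: C9H8F3NO.
DoU = (2C + 2 + N − H − X) / 2 = (2·9 + 2 + 1 − 8 − 3) / 2 = 5.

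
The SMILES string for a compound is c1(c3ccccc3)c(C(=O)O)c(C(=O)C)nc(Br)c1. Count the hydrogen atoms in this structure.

Atom tally by fragment:
  pyridine ring core → C:5 H:5 N:1
  (− 4 ring H displaced by substituents)
  + C6H5 → C:6 H:5
  + COOH → C:1 H:1 O:2
  + COCH3 → C:2 H:3 O:1
  + Br → Br:1
Element totals:
  C: 14
  H: 10
  Br: 1
  N: 1
  O: 3

10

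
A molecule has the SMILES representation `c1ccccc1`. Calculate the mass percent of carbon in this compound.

92.26%

Atom tally by fragment:
  benzene ring core → C:6 H:6
Element totals:
  C: 6
  H: 6
Molecular formula: C6H6.
Molar mass = 78.114 g/mol.
Mass from C: 6 × 12.011 = 72.066 g/mol.
%C = 72.066 / 78.114 × 100 = 92.26%.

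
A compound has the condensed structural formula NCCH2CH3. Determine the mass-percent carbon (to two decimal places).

65.42%

Atom tally by fragment:
  NCCH2 → C:2 H:2 N:1
  CH3 → C:1 H:3
Element totals:
  C: 3
  H: 5
  N: 1
Molecular formula: C3H5N.
Molar mass = 55.080 g/mol.
Mass from C: 3 × 12.011 = 36.033 g/mol.
%C = 36.033 / 55.080 × 100 = 65.42%.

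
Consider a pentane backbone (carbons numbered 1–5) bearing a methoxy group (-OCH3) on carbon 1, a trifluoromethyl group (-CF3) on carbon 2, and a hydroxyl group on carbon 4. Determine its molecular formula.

Atom tally by fragment:
  CH3OCH2 → C:2 H:5 O:1
  CH(CF3) → C:2 H:1 F:3
  CH2 → C:1 H:2
  CH(OH) → C:1 H:2 O:1
  CH3 → C:1 H:3
Element totals:
  C: 7
  H: 13
  F: 3
  O: 2

C7H13F3O2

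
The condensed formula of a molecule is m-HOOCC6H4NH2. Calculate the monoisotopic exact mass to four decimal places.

Element totals:
  C: 7
  H: 7
  N: 1
  O: 2
Molecular formula: C7H7NO2.
  M = 7(12.0) + 7(1.007825) + 14.003074 + 2(15.994915)
    = 84.000000 + 7.054775 + 14.003074 + 31.989830 = 137.047679

137.0477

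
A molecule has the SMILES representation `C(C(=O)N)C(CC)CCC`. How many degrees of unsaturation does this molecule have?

Atom tally by fragment:
  H2NOCCH2 → C:2 H:4 O:1 N:1
  CH(C2H5) → C:3 H:6
  CH2 → C:1 H:2
  CH2 → C:1 H:2
  CH3 → C:1 H:3
Element totals:
  C: 8
  H: 17
  N: 1
  O: 1
Molecular formula: C8H17NO.
DoU = (2C + 2 + N − H − X) / 2 = (2·8 + 2 + 1 − 17 − 0) / 2 = 1.

1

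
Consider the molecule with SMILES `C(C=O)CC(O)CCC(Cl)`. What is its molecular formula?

C7H13ClO2

Atom tally by fragment:
  OHCCH2 → C:2 H:3 O:1
  CH2 → C:1 H:2
  CH(OH) → C:1 H:2 O:1
  CH2 → C:1 H:2
  CH2 → C:1 H:2
  CH2Cl → C:1 H:2 Cl:1
Element totals:
  C: 7
  H: 13
  Cl: 1
  O: 2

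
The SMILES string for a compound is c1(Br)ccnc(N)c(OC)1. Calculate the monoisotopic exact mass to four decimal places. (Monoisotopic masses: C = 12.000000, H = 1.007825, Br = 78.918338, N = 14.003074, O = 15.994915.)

Atom tally by fragment:
  pyridine ring core → C:5 H:5 N:1
  (− 3 ring H displaced by substituents)
  + Br → Br:1
  + NH2 → N:1 H:2
  + OCH3 → C:1 H:3 O:1
Element totals:
  C: 6
  H: 7
  Br: 1
  N: 2
  O: 1
Molecular formula: C6H7BrN2O.
  M = 6(12.0) + 7(1.007825) + 78.918338 + 2(14.003074) + 15.994915
    = 72.000000 + 7.054775 + 78.918338 + 28.006148 + 15.994915 = 201.974176

201.9742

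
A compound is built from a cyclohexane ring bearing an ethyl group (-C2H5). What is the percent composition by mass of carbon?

Atom tally by fragment:
  cyclohexane ring core → C:6 H:12
  (− 1 ring H displaced by substituents)
  + C2H5 → C:2 H:5
Element totals:
  C: 8
  H: 16
Molecular formula: C8H16.
Molar mass = 112.216 g/mol.
Mass from C: 8 × 12.011 = 96.088 g/mol.
%C = 96.088 / 112.216 × 100 = 85.63%.

85.63%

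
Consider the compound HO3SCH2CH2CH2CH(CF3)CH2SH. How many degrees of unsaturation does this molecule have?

0

Element totals:
  C: 6
  H: 11
  F: 3
  O: 3
  S: 2
Molecular formula: C6H11F3O3S2.
DoU = (2C + 2 + N − H − X) / 2 = (2·6 + 2 + 0 − 11 − 3) / 2 = 0.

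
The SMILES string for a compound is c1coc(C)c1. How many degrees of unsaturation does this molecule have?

3

Atom tally by fragment:
  furan ring core → C:4 H:4 O:1
  (− 1 ring H displaced by substituents)
  + CH3 → C:1 H:3
Element totals:
  C: 5
  H: 6
  O: 1
Molecular formula: C5H6O.
DoU = (2C + 2 + N − H − X) / 2 = (2·5 + 2 + 0 − 6 − 0) / 2 = 3.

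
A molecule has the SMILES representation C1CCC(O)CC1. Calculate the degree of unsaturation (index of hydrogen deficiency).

1

Atom tally by fragment:
  cyclohexane ring core → C:6 H:12
  (− 1 ring H displaced by substituents)
  + OH → O:1 H:1
Element totals:
  C: 6
  H: 12
  O: 1
Molecular formula: C6H12O.
DoU = (2C + 2 + N − H − X) / 2 = (2·6 + 2 + 0 − 12 − 0) / 2 = 1.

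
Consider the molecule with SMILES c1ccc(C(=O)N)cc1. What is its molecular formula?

Atom tally by fragment:
  benzene ring core → C:6 H:6
  (− 1 ring H displaced by substituents)
  + CONH2 → C:1 H:2 O:1 N:1
Element totals:
  C: 7
  H: 7
  N: 1
  O: 1

C7H7NO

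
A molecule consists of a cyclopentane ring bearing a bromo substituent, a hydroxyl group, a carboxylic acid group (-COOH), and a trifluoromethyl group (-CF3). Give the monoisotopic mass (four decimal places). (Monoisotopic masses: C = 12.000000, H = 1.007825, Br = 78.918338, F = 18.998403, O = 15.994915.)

Atom tally by fragment:
  cyclopentane ring core → C:5 H:10
  (− 4 ring H displaced by substituents)
  + Br → Br:1
  + OH → O:1 H:1
  + COOH → C:1 H:1 O:2
  + CF3 → C:1 F:3
Element totals:
  C: 7
  H: 8
  Br: 1
  F: 3
  O: 3
Molecular formula: C7H8BrF3O3.
  M = 7(12.0) + 8(1.007825) + 78.918338 + 3(18.998403) + 3(15.994915)
    = 84.000000 + 8.062600 + 78.918338 + 56.995209 + 47.984745 = 275.960892

275.9609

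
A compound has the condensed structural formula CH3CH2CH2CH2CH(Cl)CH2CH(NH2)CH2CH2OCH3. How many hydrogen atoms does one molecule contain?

Atom tally by fragment:
  CH3 → C:1 H:3
  CH2 → C:1 H:2
  CH2 → C:1 H:2
  CH2 → C:1 H:2
  CH(Cl) → C:1 H:1 Cl:1
  CH2 → C:1 H:2
  CH(NH2) → C:1 H:3 N:1
  CH2 → C:1 H:2
  CH2OCH3 → C:2 H:5 O:1
Element totals:
  C: 10
  H: 22
  Cl: 1
  N: 1
  O: 1

22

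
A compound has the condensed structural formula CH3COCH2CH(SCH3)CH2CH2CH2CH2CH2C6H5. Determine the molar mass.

264.43 g/mol

Element totals:
  C: 16
  H: 24
  O: 1
  S: 1
Molecular formula: C16H24OS.
  M = 16(12.011) + 24(1.008) + 15.999 + 32.06
    = 192.176 + 24.192 + 15.999 + 32.060 = 264.427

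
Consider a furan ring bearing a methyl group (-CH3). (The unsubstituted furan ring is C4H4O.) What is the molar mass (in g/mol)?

Atom tally by fragment:
  furan ring core → C:4 H:4 O:1
  (− 1 ring H displaced by substituents)
  + CH3 → C:1 H:3
Element totals:
  C: 5
  H: 6
  O: 1
Molecular formula: C5H6O.
  M = 5(12.011) + 6(1.008) + 15.999
    = 60.055 + 6.048 + 15.999 = 82.102

82.10 g/mol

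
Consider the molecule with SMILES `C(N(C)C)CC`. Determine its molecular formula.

Atom tally by fragment:
  (CH3)2NCH2 → C:3 H:8 N:1
  CH2 → C:1 H:2
  CH3 → C:1 H:3
Element totals:
  C: 5
  H: 13
  N: 1

C5H13N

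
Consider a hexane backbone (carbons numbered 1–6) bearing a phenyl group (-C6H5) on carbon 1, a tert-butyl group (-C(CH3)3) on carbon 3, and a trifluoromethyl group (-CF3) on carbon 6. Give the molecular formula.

Atom tally by fragment:
  C6H5CH2 → C:7 H:7
  CH2 → C:1 H:2
  CH(C(CH3)3) → C:5 H:10
  CH2 → C:1 H:2
  CH2 → C:1 H:2
  CH2CF3 → C:2 H:2 F:3
Element totals:
  C: 17
  H: 25
  F: 3

C17H25F3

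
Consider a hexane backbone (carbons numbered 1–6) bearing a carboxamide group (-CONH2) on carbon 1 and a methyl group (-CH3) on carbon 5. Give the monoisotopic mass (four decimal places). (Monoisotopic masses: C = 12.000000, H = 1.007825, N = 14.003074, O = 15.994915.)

143.1310

Atom tally by fragment:
  H2NOCCH2 → C:2 H:4 O:1 N:1
  CH2 → C:1 H:2
  CH2 → C:1 H:2
  CH2 → C:1 H:2
  CH(CH3) → C:2 H:4
  CH3 → C:1 H:3
Element totals:
  C: 8
  H: 17
  N: 1
  O: 1
Molecular formula: C8H17NO.
  M = 8(12.0) + 17(1.007825) + 14.003074 + 15.994915
    = 96.000000 + 17.133025 + 14.003074 + 15.994915 = 143.131014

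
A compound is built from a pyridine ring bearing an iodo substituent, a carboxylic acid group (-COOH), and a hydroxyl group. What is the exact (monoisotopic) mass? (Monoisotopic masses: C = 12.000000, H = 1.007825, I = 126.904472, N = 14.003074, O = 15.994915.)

Atom tally by fragment:
  pyridine ring core → C:5 H:5 N:1
  (− 3 ring H displaced by substituents)
  + I → I:1
  + COOH → C:1 H:1 O:2
  + OH → O:1 H:1
Element totals:
  C: 6
  H: 4
  I: 1
  N: 1
  O: 3
Molecular formula: C6H4INO3.
  M = 6(12.0) + 4(1.007825) + 126.904472 + 14.003074 + 3(15.994915)
    = 72.000000 + 4.031300 + 126.904472 + 14.003074 + 47.984745 = 264.923591

264.9236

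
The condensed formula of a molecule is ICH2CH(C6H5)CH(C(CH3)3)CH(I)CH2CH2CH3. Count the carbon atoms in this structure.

17

Element totals:
  C: 17
  H: 26
  I: 2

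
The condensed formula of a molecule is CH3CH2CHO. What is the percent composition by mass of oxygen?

Atom tally by fragment:
  CH3 → C:1 H:3
  CH2CHO → C:2 H:3 O:1
Element totals:
  C: 3
  H: 6
  O: 1
Molecular formula: C3H6O.
Molar mass = 58.080 g/mol.
Mass from O: 1 × 15.999 = 15.999 g/mol.
%O = 15.999 / 58.080 × 100 = 27.55%.

27.55%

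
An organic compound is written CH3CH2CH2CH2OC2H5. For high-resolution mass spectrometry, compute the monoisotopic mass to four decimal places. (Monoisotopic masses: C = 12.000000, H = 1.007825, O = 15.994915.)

102.1045

Element totals:
  C: 6
  H: 14
  O: 1
Molecular formula: C6H14O.
  M = 6(12.0) + 14(1.007825) + 15.994915
    = 72.000000 + 14.109550 + 15.994915 = 102.104465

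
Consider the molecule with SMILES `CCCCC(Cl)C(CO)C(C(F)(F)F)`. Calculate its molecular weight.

232.67 g/mol

Atom tally by fragment:
  CH3 → C:1 H:3
  CH2 → C:1 H:2
  CH2 → C:1 H:2
  CH2 → C:1 H:2
  CH(Cl) → C:1 H:1 Cl:1
  CH(CH2OH) → C:2 H:4 O:1
  CH2CF3 → C:2 H:2 F:3
Element totals:
  C: 9
  H: 16
  Cl: 1
  F: 3
  O: 1
Molecular formula: C9H16ClF3O.
  M = 9(12.011) + 16(1.008) + 35.45 + 3(18.998) + 15.999
    = 108.099 + 16.128 + 35.450 + 56.994 + 15.999 = 232.670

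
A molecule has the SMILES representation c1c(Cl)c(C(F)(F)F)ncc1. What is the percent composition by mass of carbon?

39.70%

Atom tally by fragment:
  pyridine ring core → C:5 H:5 N:1
  (− 2 ring H displaced by substituents)
  + Cl → Cl:1
  + CF3 → C:1 F:3
Element totals:
  C: 6
  H: 3
  Cl: 1
  F: 3
  N: 1
Molecular formula: C6H3ClF3N.
Molar mass = 181.541 g/mol.
Mass from C: 6 × 12.011 = 72.066 g/mol.
%C = 72.066 / 181.541 × 100 = 39.70%.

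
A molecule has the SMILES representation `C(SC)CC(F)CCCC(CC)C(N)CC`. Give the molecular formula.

Atom tally by fragment:
  CH3SCH2 → C:2 H:5 S:1
  CH2 → C:1 H:2
  CH(F) → C:1 H:1 F:1
  CH2 → C:1 H:2
  CH2 → C:1 H:2
  CH2 → C:1 H:2
  CH(C2H5) → C:3 H:6
  CH(NH2) → C:1 H:3 N:1
  CH2 → C:1 H:2
  CH3 → C:1 H:3
Element totals:
  C: 13
  H: 28
  F: 1
  N: 1
  S: 1

C13H28FNS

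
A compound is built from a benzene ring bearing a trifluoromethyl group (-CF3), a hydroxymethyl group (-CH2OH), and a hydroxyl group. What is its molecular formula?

C8H7F3O2

Atom tally by fragment:
  benzene ring core → C:6 H:6
  (− 3 ring H displaced by substituents)
  + CF3 → C:1 F:3
  + CH2OH → C:1 H:3 O:1
  + OH → O:1 H:1
Element totals:
  C: 8
  H: 7
  F: 3
  O: 2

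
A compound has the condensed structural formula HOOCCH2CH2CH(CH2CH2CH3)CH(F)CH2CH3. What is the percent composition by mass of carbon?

63.13%

Element totals:
  C: 10
  H: 19
  F: 1
  O: 2
Molecular formula: C10H19FO2.
Molar mass = 190.258 g/mol.
Mass from C: 10 × 12.011 = 120.110 g/mol.
%C = 120.110 / 190.258 × 100 = 63.13%.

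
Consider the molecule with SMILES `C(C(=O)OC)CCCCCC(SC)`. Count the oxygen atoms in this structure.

Atom tally by fragment:
  CH3OOCCH2 → C:3 H:5 O:2
  CH2 → C:1 H:2
  CH2 → C:1 H:2
  CH2 → C:1 H:2
  CH2 → C:1 H:2
  CH2 → C:1 H:2
  CH2SCH3 → C:2 H:5 S:1
Element totals:
  C: 10
  H: 20
  O: 2
  S: 1

2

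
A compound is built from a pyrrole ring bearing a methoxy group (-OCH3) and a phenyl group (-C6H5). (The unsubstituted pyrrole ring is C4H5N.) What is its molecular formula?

Atom tally by fragment:
  pyrrole ring core → C:4 H:5 N:1
  (− 2 ring H displaced by substituents)
  + OCH3 → C:1 H:3 O:1
  + C6H5 → C:6 H:5
Element totals:
  C: 11
  H: 11
  N: 1
  O: 1

C11H11NO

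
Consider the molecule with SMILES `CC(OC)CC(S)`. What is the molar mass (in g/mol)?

120.21 g/mol

Atom tally by fragment:
  CH3 → C:1 H:3
  CH(OCH3) → C:2 H:4 O:1
  CH2 → C:1 H:2
  CH2SH → C:1 H:3 S:1
Element totals:
  C: 5
  H: 12
  O: 1
  S: 1
Molecular formula: C5H12OS.
  M = 5(12.011) + 12(1.008) + 15.999 + 32.06
    = 60.055 + 12.096 + 15.999 + 32.060 = 120.210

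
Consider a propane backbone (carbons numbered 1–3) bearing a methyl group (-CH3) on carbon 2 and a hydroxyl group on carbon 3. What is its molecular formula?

C4H10O

Atom tally by fragment:
  CH3 → C:1 H:3
  CH(CH3) → C:2 H:4
  CH2OH → C:1 H:3 O:1
Element totals:
  C: 4
  H: 10
  O: 1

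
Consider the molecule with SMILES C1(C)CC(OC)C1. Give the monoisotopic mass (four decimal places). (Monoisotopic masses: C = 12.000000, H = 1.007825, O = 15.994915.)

Atom tally by fragment:
  cyclobutane ring core → C:4 H:8
  (− 2 ring H displaced by substituents)
  + CH3 → C:1 H:3
  + OCH3 → C:1 H:3 O:1
Element totals:
  C: 6
  H: 12
  O: 1
Molecular formula: C6H12O.
  M = 6(12.0) + 12(1.007825) + 15.994915
    = 72.000000 + 12.093900 + 15.994915 = 100.088815

100.0888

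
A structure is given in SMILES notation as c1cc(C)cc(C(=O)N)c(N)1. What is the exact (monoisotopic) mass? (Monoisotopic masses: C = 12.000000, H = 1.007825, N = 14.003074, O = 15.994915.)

150.0793

Atom tally by fragment:
  benzene ring core → C:6 H:6
  (− 3 ring H displaced by substituents)
  + CH3 → C:1 H:3
  + CONH2 → C:1 H:2 O:1 N:1
  + NH2 → N:1 H:2
Element totals:
  C: 8
  H: 10
  N: 2
  O: 1
Molecular formula: C8H10N2O.
  M = 8(12.0) + 10(1.007825) + 2(14.003074) + 15.994915
    = 96.000000 + 10.078250 + 28.006148 + 15.994915 = 150.079313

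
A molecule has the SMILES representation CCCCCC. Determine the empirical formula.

Atom tally by fragment:
  CH3 → C:1 H:3
  CH2 → C:1 H:2
  CH2 → C:1 H:2
  CH2 → C:1 H:2
  CH2 → C:1 H:2
  CH3 → C:1 H:3
Element totals:
  C: 6
  H: 14
Molecular formula: C6H14.
gcd of subscripts = 2; dividing each by 2:
  C: 6/2 = 3
  H: 14/2 = 7

C3H7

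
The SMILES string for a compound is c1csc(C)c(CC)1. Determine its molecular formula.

C7H10S

Atom tally by fragment:
  thiophene ring core → C:4 H:4 S:1
  (− 2 ring H displaced by substituents)
  + CH3 → C:1 H:3
  + C2H5 → C:2 H:5
Element totals:
  C: 7
  H: 10
  S: 1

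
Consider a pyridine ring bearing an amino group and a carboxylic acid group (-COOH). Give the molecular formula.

Atom tally by fragment:
  pyridine ring core → C:5 H:5 N:1
  (− 2 ring H displaced by substituents)
  + NH2 → N:1 H:2
  + COOH → C:1 H:1 O:2
Element totals:
  C: 6
  H: 6
  N: 2
  O: 2

C6H6N2O2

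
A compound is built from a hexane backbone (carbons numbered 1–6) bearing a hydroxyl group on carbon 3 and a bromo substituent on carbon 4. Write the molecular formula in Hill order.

Atom tally by fragment:
  CH3 → C:1 H:3
  CH2 → C:1 H:2
  CH(OH) → C:1 H:2 O:1
  CH(Br) → C:1 H:1 Br:1
  CH2 → C:1 H:2
  CH3 → C:1 H:3
Element totals:
  C: 6
  H: 13
  Br: 1
  O: 1

C6H13BrO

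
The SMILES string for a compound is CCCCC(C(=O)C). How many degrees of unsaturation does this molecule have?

Atom tally by fragment:
  CH3 → C:1 H:3
  CH2 → C:1 H:2
  CH2 → C:1 H:2
  CH2 → C:1 H:2
  CH2COCH3 → C:3 H:5 O:1
Element totals:
  C: 7
  H: 14
  O: 1
Molecular formula: C7H14O.
DoU = (2C + 2 + N − H − X) / 2 = (2·7 + 2 + 0 − 14 − 0) / 2 = 1.

1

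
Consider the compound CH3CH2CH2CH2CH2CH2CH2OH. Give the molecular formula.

C7H16O

Atom tally by fragment:
  CH3 → C:1 H:3
  CH2 → C:1 H:2
  CH2 → C:1 H:2
  CH2 → C:1 H:2
  CH2 → C:1 H:2
  CH2CH2OH → C:2 H:5 O:1
Element totals:
  C: 7
  H: 16
  O: 1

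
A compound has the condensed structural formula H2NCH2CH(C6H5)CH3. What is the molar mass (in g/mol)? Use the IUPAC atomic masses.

135.21 g/mol

Atom tally by fragment:
  H2NCH2 → C:1 H:4 N:1
  CH(C6H5) → C:7 H:6
  CH3 → C:1 H:3
Element totals:
  C: 9
  H: 13
  N: 1
Molecular formula: C9H13N.
  M = 9(12.011) + 13(1.008) + 14.007
    = 108.099 + 13.104 + 14.007 = 135.210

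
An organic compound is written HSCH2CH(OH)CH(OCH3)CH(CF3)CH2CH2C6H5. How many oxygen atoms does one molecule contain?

2

Atom tally by fragment:
  HSCH2 → C:1 H:3 S:1
  CH(OH) → C:1 H:2 O:1
  CH(OCH3) → C:2 H:4 O:1
  CH(CF3) → C:2 H:1 F:3
  CH2 → C:1 H:2
  CH2C6H5 → C:7 H:7
Element totals:
  C: 14
  H: 19
  F: 3
  O: 2
  S: 1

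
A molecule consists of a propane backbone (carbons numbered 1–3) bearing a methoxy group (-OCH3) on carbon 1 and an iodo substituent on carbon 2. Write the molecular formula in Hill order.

Atom tally by fragment:
  CH3OCH2 → C:2 H:5 O:1
  CH(I) → C:1 H:1 I:1
  CH3 → C:1 H:3
Element totals:
  C: 4
  H: 9
  I: 1
  O: 1

C4H9IO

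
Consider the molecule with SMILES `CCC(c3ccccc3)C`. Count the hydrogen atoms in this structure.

14

Atom tally by fragment:
  CH3 → C:1 H:3
  CH2 → C:1 H:2
  CH(C6H5) → C:7 H:6
  CH3 → C:1 H:3
Element totals:
  C: 10
  H: 14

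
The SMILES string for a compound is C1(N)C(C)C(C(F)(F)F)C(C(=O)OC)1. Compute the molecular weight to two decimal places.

Atom tally by fragment:
  cyclobutane ring core → C:4 H:8
  (− 4 ring H displaced by substituents)
  + NH2 → N:1 H:2
  + CH3 → C:1 H:3
  + CF3 → C:1 F:3
  + COOCH3 → C:2 H:3 O:2
Element totals:
  C: 8
  H: 12
  F: 3
  N: 1
  O: 2
Molecular formula: C8H12F3NO2.
  M = 8(12.011) + 12(1.008) + 3(18.998) + 14.007 + 2(15.999)
    = 96.088 + 12.096 + 56.994 + 14.007 + 31.998 = 211.183

211.18 g/mol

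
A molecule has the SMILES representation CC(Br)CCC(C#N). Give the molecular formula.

Atom tally by fragment:
  CH3 → C:1 H:3
  CH(Br) → C:1 H:1 Br:1
  CH2 → C:1 H:2
  CH2 → C:1 H:2
  CH2CN → C:2 H:2 N:1
Element totals:
  C: 6
  H: 10
  Br: 1
  N: 1

C6H10BrN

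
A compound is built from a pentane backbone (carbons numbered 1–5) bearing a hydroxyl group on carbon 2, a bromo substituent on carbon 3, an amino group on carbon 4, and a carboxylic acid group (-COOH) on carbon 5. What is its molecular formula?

Atom tally by fragment:
  CH3 → C:1 H:3
  CH(OH) → C:1 H:2 O:1
  CH(Br) → C:1 H:1 Br:1
  CH(NH2) → C:1 H:3 N:1
  CH2COOH → C:2 H:3 O:2
Element totals:
  C: 6
  H: 12
  Br: 1
  N: 1
  O: 3

C6H12BrNO3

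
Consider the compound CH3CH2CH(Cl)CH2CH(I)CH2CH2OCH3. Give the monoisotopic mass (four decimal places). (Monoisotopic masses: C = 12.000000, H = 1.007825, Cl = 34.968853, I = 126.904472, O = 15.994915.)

Element totals:
  C: 8
  H: 16
  Cl: 1
  I: 1
  O: 1
Molecular formula: C8H16ClIO.
  M = 8(12.0) + 16(1.007825) + 34.968853 + 126.904472 + 15.994915
    = 96.000000 + 16.125200 + 34.968853 + 126.904472 + 15.994915 = 289.993440

289.9934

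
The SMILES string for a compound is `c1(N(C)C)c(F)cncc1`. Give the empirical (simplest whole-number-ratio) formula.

C7H9FN2

Atom tally by fragment:
  pyridine ring core → C:5 H:5 N:1
  (− 2 ring H displaced by substituents)
  + N(CH3)2 → N:1 C:2 H:6
  + F → F:1
Element totals:
  C: 7
  H: 9
  F: 1
  N: 2
Molecular formula: C7H9FN2.
gcd of subscripts (7, 1, 9, 2) = 1, so the empirical formula equals the molecular formula.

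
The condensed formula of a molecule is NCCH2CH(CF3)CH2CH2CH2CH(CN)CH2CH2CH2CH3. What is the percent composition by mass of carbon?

Element totals:
  C: 13
  H: 19
  F: 3
  N: 2
Molecular formula: C13H19F3N2.
Molar mass = 260.303 g/mol.
Mass from C: 13 × 12.011 = 156.143 g/mol.
%C = 156.143 / 260.303 × 100 = 59.99%.

59.99%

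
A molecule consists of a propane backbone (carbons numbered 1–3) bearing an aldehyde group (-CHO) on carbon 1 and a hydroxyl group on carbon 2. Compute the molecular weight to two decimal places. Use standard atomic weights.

Atom tally by fragment:
  OHCCH2 → C:2 H:3 O:1
  CH(OH) → C:1 H:2 O:1
  CH3 → C:1 H:3
Element totals:
  C: 4
  H: 8
  O: 2
Molecular formula: C4H8O2.
  M = 4(12.011) + 8(1.008) + 2(15.999)
    = 48.044 + 8.064 + 31.998 = 88.106

88.11 g/mol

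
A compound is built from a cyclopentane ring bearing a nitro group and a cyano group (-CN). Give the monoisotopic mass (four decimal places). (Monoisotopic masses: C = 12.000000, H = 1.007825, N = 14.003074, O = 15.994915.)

140.0586

Atom tally by fragment:
  cyclopentane ring core → C:5 H:10
  (− 2 ring H displaced by substituents)
  + NO2 → N:1 O:2
  + CN → C:1 N:1
Element totals:
  C: 6
  H: 8
  N: 2
  O: 2
Molecular formula: C6H8N2O2.
  M = 6(12.0) + 8(1.007825) + 2(14.003074) + 2(15.994915)
    = 72.000000 + 8.062600 + 28.006148 + 31.989830 = 140.058578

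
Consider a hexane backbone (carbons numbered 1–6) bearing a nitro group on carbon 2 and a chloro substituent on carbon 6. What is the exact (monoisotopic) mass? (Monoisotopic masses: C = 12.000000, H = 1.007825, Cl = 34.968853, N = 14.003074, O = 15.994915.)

165.0557

Atom tally by fragment:
  CH3 → C:1 H:3
  CH(NO2) → C:1 H:1 N:1 O:2
  CH2 → C:1 H:2
  CH2 → C:1 H:2
  CH2 → C:1 H:2
  CH2Cl → C:1 H:2 Cl:1
Element totals:
  C: 6
  H: 12
  Cl: 1
  N: 1
  O: 2
Molecular formula: C6H12ClNO2.
  M = 6(12.0) + 12(1.007825) + 34.968853 + 14.003074 + 2(15.994915)
    = 72.000000 + 12.093900 + 34.968853 + 14.003074 + 31.989830 = 165.055657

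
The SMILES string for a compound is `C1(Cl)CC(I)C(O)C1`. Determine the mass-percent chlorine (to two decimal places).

14.38%

Atom tally by fragment:
  cyclopentane ring core → C:5 H:10
  (− 3 ring H displaced by substituents)
  + Cl → Cl:1
  + I → I:1
  + OH → O:1 H:1
Element totals:
  C: 5
  H: 8
  Cl: 1
  I: 1
  O: 1
Molecular formula: C5H8ClIO.
Molar mass = 246.472 g/mol.
Mass from Cl: 1 × 35.45 = 35.450 g/mol.
%Cl = 35.450 / 246.472 × 100 = 14.38%.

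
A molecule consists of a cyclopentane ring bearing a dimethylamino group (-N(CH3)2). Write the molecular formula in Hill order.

C7H15N

Atom tally by fragment:
  cyclopentane ring core → C:5 H:10
  (− 1 ring H displaced by substituents)
  + N(CH3)2 → N:1 C:2 H:6
Element totals:
  C: 7
  H: 15
  N: 1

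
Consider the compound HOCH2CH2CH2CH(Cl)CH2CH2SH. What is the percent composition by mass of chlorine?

21.02%

Atom tally by fragment:
  HOCH2CH2 → C:2 H:5 O:1
  CH2 → C:1 H:2
  CH(Cl) → C:1 H:1 Cl:1
  CH2 → C:1 H:2
  CH2SH → C:1 H:3 S:1
Element totals:
  C: 6
  H: 13
  Cl: 1
  O: 1
  S: 1
Molecular formula: C6H13ClOS.
Molar mass = 168.679 g/mol.
Mass from Cl: 1 × 35.45 = 35.450 g/mol.
%Cl = 35.450 / 168.679 × 100 = 21.02%.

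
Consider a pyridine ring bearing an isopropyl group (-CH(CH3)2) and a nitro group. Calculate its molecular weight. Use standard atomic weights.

Atom tally by fragment:
  pyridine ring core → C:5 H:5 N:1
  (− 2 ring H displaced by substituents)
  + CH(CH3)2 → C:3 H:7
  + NO2 → N:1 O:2
Element totals:
  C: 8
  H: 10
  N: 2
  O: 2
Molecular formula: C8H10N2O2.
  M = 8(12.011) + 10(1.008) + 2(14.007) + 2(15.999)
    = 96.088 + 10.080 + 28.014 + 31.998 = 166.180

166.18 g/mol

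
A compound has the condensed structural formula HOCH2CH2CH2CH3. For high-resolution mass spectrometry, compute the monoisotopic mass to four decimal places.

Atom tally by fragment:
  HOCH2CH2 → C:2 H:5 O:1
  CH2 → C:1 H:2
  CH3 → C:1 H:3
Element totals:
  C: 4
  H: 10
  O: 1
Molecular formula: C4H10O.
  M = 4(12.0) + 10(1.007825) + 15.994915
    = 48.000000 + 10.078250 + 15.994915 = 74.073165

74.0732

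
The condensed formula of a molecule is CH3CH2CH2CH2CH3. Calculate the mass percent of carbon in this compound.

83.24%

Atom tally by fragment:
  CH3 → C:1 H:3
  CH2 → C:1 H:2
  CH2 → C:1 H:2
  CH2 → C:1 H:2
  CH3 → C:1 H:3
Element totals:
  C: 5
  H: 12
Molecular formula: C5H12.
Molar mass = 72.151 g/mol.
Mass from C: 5 × 12.011 = 60.055 g/mol.
%C = 60.055 / 72.151 × 100 = 83.24%.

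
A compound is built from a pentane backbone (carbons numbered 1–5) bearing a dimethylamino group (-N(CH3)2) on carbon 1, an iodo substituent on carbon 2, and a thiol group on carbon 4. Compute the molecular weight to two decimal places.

Atom tally by fragment:
  (CH3)2NCH2 → C:3 H:8 N:1
  CH(I) → C:1 H:1 I:1
  CH2 → C:1 H:2
  CH(SH) → C:1 H:2 S:1
  CH3 → C:1 H:3
Element totals:
  C: 7
  H: 16
  I: 1
  N: 1
  S: 1
Molecular formula: C7H16INS.
  M = 7(12.011) + 16(1.008) + 126.904 + 14.007 + 32.06
    = 84.077 + 16.128 + 126.904 + 14.007 + 32.060 = 273.176

273.18 g/mol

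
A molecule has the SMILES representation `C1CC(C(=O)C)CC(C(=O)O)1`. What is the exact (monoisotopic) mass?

156.0786

Atom tally by fragment:
  cyclopentane ring core → C:5 H:10
  (− 2 ring H displaced by substituents)
  + COCH3 → C:2 H:3 O:1
  + COOH → C:1 H:1 O:2
Element totals:
  C: 8
  H: 12
  O: 3
Molecular formula: C8H12O3.
  M = 8(12.0) + 12(1.007825) + 3(15.994915)
    = 96.000000 + 12.093900 + 47.984745 = 156.078645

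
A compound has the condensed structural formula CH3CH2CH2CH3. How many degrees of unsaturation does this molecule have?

Atom tally by fragment:
  CH3 → C:1 H:3
  CH2 → C:1 H:2
  CH2 → C:1 H:2
  CH3 → C:1 H:3
Element totals:
  C: 4
  H: 10
Molecular formula: C4H10.
DoU = (2C + 2 + N − H − X) / 2 = (2·4 + 2 + 0 − 10 − 0) / 2 = 0.

0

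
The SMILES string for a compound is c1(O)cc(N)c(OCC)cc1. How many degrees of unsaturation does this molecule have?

4

Atom tally by fragment:
  benzene ring core → C:6 H:6
  (− 3 ring H displaced by substituents)
  + OH → O:1 H:1
  + NH2 → N:1 H:2
  + OC2H5 → C:2 H:5 O:1
Element totals:
  C: 8
  H: 11
  N: 1
  O: 2
Molecular formula: C8H11NO2.
DoU = (2C + 2 + N − H − X) / 2 = (2·8 + 2 + 1 − 11 − 0) / 2 = 4.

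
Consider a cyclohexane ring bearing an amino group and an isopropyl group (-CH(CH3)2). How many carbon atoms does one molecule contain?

Atom tally by fragment:
  cyclohexane ring core → C:6 H:12
  (− 2 ring H displaced by substituents)
  + NH2 → N:1 H:2
  + CH(CH3)2 → C:3 H:7
Element totals:
  C: 9
  H: 19
  N: 1

9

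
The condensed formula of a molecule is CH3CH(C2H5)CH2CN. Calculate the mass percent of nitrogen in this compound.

Element totals:
  C: 6
  H: 11
  N: 1
Molecular formula: C6H11N.
Molar mass = 97.161 g/mol.
Mass from N: 1 × 14.007 = 14.007 g/mol.
%N = 14.007 / 97.161 × 100 = 14.42%.

14.42%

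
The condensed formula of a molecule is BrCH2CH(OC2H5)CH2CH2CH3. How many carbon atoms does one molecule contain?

7

Element totals:
  C: 7
  H: 15
  Br: 1
  O: 1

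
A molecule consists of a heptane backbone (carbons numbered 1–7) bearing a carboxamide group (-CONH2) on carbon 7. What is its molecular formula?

C8H17NO

Atom tally by fragment:
  CH3 → C:1 H:3
  CH2 → C:1 H:2
  CH2 → C:1 H:2
  CH2 → C:1 H:2
  CH2 → C:1 H:2
  CH2 → C:1 H:2
  CH2CONH2 → C:2 H:4 O:1 N:1
Element totals:
  C: 8
  H: 17
  N: 1
  O: 1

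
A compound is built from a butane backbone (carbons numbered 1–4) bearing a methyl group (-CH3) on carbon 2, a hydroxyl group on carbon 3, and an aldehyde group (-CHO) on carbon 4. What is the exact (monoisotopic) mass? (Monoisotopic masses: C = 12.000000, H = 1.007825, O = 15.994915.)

Atom tally by fragment:
  CH3 → C:1 H:3
  CH(CH3) → C:2 H:4
  CH(OH) → C:1 H:2 O:1
  CH2CHO → C:2 H:3 O:1
Element totals:
  C: 6
  H: 12
  O: 2
Molecular formula: C6H12O2.
  M = 6(12.0) + 12(1.007825) + 2(15.994915)
    = 72.000000 + 12.093900 + 31.989830 = 116.083730

116.0837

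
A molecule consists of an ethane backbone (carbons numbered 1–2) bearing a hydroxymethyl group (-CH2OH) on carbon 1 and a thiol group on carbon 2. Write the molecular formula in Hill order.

C3H8OS

Atom tally by fragment:
  HOCH2CH2 → C:2 H:5 O:1
  CH2SH → C:1 H:3 S:1
Element totals:
  C: 3
  H: 8
  O: 1
  S: 1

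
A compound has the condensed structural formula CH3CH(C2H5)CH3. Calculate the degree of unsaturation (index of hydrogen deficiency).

Element totals:
  C: 5
  H: 12
Molecular formula: C5H12.
DoU = (2C + 2 + N − H − X) / 2 = (2·5 + 2 + 0 − 12 − 0) / 2 = 0.

0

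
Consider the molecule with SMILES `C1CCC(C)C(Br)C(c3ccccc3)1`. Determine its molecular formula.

C13H17Br

Atom tally by fragment:
  cyclohexane ring core → C:6 H:12
  (− 3 ring H displaced by substituents)
  + CH3 → C:1 H:3
  + Br → Br:1
  + C6H5 → C:6 H:5
Element totals:
  C: 13
  H: 17
  Br: 1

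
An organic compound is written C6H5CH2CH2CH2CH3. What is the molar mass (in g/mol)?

Element totals:
  C: 10
  H: 14
Molecular formula: C10H14.
  M = 10(12.011) + 14(1.008)
    = 120.110 + 14.112 = 134.222

134.22 g/mol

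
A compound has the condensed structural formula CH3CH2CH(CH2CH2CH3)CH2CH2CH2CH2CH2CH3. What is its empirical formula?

C6H13

Atom tally by fragment:
  CH3 → C:1 H:3
  CH2 → C:1 H:2
  CH(CH2CH2CH3) → C:4 H:8
  CH2 → C:1 H:2
  CH2 → C:1 H:2
  CH2 → C:1 H:2
  CH2 → C:1 H:2
  CH2 → C:1 H:2
  CH3 → C:1 H:3
Element totals:
  C: 12
  H: 26
Molecular formula: C12H26.
gcd of subscripts = 2; dividing each by 2:
  C: 12/2 = 6
  H: 26/2 = 13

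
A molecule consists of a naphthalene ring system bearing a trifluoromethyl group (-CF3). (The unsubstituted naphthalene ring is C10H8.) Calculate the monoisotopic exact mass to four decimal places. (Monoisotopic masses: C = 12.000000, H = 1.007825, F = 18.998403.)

Atom tally by fragment:
  naphthalene ring system core → C:10 H:8
  (− 1 ring H displaced by substituents)
  + CF3 → C:1 F:3
Element totals:
  C: 11
  H: 7
  F: 3
Molecular formula: C11H7F3.
  M = 11(12.0) + 7(1.007825) + 3(18.998403)
    = 132.000000 + 7.054775 + 56.995209 = 196.049984

196.0500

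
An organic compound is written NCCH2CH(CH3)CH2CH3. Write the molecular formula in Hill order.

Element totals:
  C: 6
  H: 11
  N: 1

C6H11N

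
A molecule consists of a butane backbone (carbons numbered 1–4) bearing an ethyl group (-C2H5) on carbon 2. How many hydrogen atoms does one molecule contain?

14

Atom tally by fragment:
  CH3 → C:1 H:3
  CH(C2H5) → C:3 H:6
  CH2 → C:1 H:2
  CH3 → C:1 H:3
Element totals:
  C: 6
  H: 14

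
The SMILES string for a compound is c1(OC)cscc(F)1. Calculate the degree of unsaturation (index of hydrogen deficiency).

3

Atom tally by fragment:
  thiophene ring core → C:4 H:4 S:1
  (− 2 ring H displaced by substituents)
  + OCH3 → C:1 H:3 O:1
  + F → F:1
Element totals:
  C: 5
  H: 5
  F: 1
  O: 1
  S: 1
Molecular formula: C5H5FOS.
DoU = (2C + 2 + N − H − X) / 2 = (2·5 + 2 + 0 − 5 − 1) / 2 = 3.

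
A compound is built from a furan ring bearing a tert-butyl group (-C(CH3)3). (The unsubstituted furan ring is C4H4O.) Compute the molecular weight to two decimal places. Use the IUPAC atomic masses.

124.18 g/mol

Atom tally by fragment:
  furan ring core → C:4 H:4 O:1
  (− 1 ring H displaced by substituents)
  + C(CH3)3 → C:4 H:9
Element totals:
  C: 8
  H: 12
  O: 1
Molecular formula: C8H12O.
  M = 8(12.011) + 12(1.008) + 15.999
    = 96.088 + 12.096 + 15.999 = 124.183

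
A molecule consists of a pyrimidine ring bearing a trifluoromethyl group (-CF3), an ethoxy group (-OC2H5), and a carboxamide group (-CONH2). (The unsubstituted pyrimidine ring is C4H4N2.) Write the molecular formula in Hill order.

Atom tally by fragment:
  pyrimidine ring core → C:4 H:4 N:2
  (− 3 ring H displaced by substituents)
  + CF3 → C:1 F:3
  + OC2H5 → C:2 H:5 O:1
  + CONH2 → C:1 H:2 O:1 N:1
Element totals:
  C: 8
  H: 8
  F: 3
  N: 3
  O: 2

C8H8F3N3O2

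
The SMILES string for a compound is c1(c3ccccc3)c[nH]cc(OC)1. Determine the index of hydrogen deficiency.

7

Atom tally by fragment:
  pyrrole ring core → C:4 H:5 N:1
  (− 2 ring H displaced by substituents)
  + C6H5 → C:6 H:5
  + OCH3 → C:1 H:3 O:1
Element totals:
  C: 11
  H: 11
  N: 1
  O: 1
Molecular formula: C11H11NO.
DoU = (2C + 2 + N − H − X) / 2 = (2·11 + 2 + 1 − 11 − 0) / 2 = 7.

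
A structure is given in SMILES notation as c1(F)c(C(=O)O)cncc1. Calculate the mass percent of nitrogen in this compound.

Atom tally by fragment:
  pyridine ring core → C:5 H:5 N:1
  (− 2 ring H displaced by substituents)
  + F → F:1
  + COOH → C:1 H:1 O:2
Element totals:
  C: 6
  H: 4
  F: 1
  N: 1
  O: 2
Molecular formula: C6H4FNO2.
Molar mass = 141.101 g/mol.
Mass from N: 1 × 14.007 = 14.007 g/mol.
%N = 14.007 / 141.101 × 100 = 9.93%.

9.93%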